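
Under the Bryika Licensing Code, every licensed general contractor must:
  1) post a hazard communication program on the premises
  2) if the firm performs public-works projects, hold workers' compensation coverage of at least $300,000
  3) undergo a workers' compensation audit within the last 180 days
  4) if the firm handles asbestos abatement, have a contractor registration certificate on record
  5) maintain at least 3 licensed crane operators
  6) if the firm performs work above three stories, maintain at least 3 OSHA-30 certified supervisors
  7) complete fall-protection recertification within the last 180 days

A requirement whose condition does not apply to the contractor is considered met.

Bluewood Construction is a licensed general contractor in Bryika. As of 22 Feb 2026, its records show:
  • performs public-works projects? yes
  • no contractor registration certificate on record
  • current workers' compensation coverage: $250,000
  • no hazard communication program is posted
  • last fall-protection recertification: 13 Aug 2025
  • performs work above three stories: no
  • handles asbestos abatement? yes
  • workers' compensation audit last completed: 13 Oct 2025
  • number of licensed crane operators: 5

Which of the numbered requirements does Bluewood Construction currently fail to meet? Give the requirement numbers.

1, 2, 4, 7

1. hazard communication program absent → not met
2. condition 'performs public-works projects' holds; workers' compensation coverage $250,000 < $300,000 → not met
3. workers' compensation audit 132 days ago vs limit 180 → met
4. condition 'handles asbestos abatement' holds; contractor registration certificate absent → not met
5. licensed crane operators 5 ≥ 3 → met
6. condition 'performs work above three stories' does not hold → requirement n/a → met
7. fall-protection recertification 193 days ago vs limit 180 → not met
Not met: 1, 2, 4, 7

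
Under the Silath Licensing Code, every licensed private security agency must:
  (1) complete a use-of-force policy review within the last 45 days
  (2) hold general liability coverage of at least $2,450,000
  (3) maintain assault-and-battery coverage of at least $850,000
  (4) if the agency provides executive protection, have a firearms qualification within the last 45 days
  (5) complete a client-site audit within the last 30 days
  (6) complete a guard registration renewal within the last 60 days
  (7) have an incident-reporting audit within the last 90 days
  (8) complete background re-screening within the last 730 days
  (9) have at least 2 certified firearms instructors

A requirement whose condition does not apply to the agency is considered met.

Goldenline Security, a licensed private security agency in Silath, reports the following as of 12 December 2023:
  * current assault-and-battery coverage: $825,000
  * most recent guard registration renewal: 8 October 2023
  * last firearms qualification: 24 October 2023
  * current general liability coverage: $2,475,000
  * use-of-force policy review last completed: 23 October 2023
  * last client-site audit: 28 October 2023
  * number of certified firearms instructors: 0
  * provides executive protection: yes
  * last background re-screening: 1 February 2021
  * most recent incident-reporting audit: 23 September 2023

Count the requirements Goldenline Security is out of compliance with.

1. use-of-force policy review 50 days ago vs limit 45 → not met
2. general liability coverage $2,475,000 ≥ $2,450,000 → met
3. assault-and-battery coverage $825,000 < $850,000 → not met
4. condition 'provides executive protection' holds; firearms qualification 49 days ago vs limit 45 → not met
5. client-site audit 45 days ago vs limit 30 → not met
6. guard registration renewal 65 days ago vs limit 60 → not met
7. incident-reporting audit 80 days ago vs limit 90 → met
8. background re-screening 1044 days ago vs limit 730 → not met
9. certified firearms instructors 0 < 2 → not met
Not met: 7 of 9

7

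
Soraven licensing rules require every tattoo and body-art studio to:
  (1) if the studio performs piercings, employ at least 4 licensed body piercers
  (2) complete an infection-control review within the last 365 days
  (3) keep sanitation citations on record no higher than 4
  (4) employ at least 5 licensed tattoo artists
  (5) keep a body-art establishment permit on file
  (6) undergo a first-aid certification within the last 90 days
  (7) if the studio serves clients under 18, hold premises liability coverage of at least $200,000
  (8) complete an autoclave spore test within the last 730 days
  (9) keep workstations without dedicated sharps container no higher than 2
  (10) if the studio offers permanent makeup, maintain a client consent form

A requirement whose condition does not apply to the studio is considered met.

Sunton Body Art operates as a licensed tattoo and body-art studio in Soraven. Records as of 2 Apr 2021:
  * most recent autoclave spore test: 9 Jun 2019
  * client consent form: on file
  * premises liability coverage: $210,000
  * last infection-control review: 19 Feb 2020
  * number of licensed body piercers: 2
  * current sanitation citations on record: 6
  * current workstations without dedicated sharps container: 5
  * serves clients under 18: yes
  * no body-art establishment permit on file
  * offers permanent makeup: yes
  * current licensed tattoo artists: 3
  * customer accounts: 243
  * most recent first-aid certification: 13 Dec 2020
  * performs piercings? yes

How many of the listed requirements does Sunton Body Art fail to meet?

1. condition 'performs piercings' holds; licensed body piercers 2 < 4 → not met
2. infection-control review 408 days ago vs limit 365 → not met
3. sanitation citations on record 6 > 4 → not met
4. licensed tattoo artists 3 < 5 → not met
5. body-art establishment permit absent → not met
6. first-aid certification 110 days ago vs limit 90 → not met
7. condition 'serves clients under 18' holds; premises liability coverage $210,000 ≥ $200,000 → met
8. autoclave spore test 663 days ago vs limit 730 → met
9. workstations without dedicated sharps container 5 > 2 → not met
10. condition 'offers permanent makeup' holds; client consent form present → met
Not met: 7 of 10

7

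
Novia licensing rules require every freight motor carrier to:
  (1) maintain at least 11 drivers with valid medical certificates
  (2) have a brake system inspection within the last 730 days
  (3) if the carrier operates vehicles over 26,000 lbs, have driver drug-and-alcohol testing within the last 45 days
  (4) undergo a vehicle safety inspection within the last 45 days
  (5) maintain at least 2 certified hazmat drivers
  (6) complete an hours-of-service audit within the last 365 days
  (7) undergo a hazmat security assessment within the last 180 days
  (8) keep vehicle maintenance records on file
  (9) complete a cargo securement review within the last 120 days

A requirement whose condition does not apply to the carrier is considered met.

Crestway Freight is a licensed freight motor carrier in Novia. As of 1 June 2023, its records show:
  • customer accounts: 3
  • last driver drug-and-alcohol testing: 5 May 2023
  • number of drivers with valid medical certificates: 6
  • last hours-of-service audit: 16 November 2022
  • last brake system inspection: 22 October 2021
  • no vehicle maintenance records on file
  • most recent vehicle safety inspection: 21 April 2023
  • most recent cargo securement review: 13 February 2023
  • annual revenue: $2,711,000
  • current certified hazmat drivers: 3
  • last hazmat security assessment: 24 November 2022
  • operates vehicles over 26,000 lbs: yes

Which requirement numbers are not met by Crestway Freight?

1, 7, 8

1. drivers with valid medical certificates 6 < 11 → not met
2. brake system inspection 587 days ago vs limit 730 → met
3. condition 'operates vehicles over 26,000 lbs' holds; driver drug-and-alcohol testing 27 days ago vs limit 45 → met
4. vehicle safety inspection 41 days ago vs limit 45 → met
5. certified hazmat drivers 3 ≥ 2 → met
6. hours-of-service audit 197 days ago vs limit 365 → met
7. hazmat security assessment 189 days ago vs limit 180 → not met
8. vehicle maintenance records absent → not met
9. cargo securement review 108 days ago vs limit 120 → met
Not met: 1, 7, 8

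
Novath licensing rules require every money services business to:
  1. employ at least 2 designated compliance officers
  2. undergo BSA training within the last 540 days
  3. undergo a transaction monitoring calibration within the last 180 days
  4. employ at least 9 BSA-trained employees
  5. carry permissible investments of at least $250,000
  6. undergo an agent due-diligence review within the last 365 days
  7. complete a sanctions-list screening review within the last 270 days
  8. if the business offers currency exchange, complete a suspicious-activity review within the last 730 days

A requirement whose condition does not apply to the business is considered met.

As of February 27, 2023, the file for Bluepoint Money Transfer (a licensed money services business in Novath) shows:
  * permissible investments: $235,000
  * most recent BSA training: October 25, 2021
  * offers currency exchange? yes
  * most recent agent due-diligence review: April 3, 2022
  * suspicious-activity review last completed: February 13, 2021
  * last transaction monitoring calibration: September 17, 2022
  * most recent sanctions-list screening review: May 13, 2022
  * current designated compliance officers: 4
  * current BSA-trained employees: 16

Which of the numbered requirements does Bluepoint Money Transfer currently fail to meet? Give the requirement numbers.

5, 7, 8

1. designated compliance officers 4 ≥ 2 → met
2. BSA training 490 days ago vs limit 540 → met
3. transaction monitoring calibration 163 days ago vs limit 180 → met
4. BSA-trained employees 16 ≥ 9 → met
5. permissible investments $235,000 < $250,000 → not met
6. agent due-diligence review 330 days ago vs limit 365 → met
7. sanctions-list screening review 290 days ago vs limit 270 → not met
8. condition 'offers currency exchange' holds; suspicious-activity review 744 days ago vs limit 730 → not met
Not met: 5, 7, 8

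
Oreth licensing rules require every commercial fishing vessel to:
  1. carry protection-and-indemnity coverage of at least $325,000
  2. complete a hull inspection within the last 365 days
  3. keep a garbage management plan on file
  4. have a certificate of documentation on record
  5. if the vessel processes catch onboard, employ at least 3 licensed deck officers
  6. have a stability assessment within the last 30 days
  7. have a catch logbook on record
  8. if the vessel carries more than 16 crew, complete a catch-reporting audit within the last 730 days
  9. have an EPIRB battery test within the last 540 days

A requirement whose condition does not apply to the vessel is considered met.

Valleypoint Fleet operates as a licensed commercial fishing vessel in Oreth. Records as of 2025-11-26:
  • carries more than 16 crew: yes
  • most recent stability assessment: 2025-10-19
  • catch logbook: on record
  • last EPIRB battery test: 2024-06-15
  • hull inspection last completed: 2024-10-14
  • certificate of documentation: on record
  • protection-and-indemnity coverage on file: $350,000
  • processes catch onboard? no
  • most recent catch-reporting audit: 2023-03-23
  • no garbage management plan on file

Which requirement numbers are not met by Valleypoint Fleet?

2, 3, 6, 8

1. protection-and-indemnity coverage $350,000 ≥ $325,000 → met
2. hull inspection 408 days ago vs limit 365 → not met
3. garbage management plan absent → not met
4. certificate of documentation present → met
5. condition 'processes catch onboard' does not hold → requirement n/a → met
6. stability assessment 38 days ago vs limit 30 → not met
7. catch logbook present → met
8. condition 'carries more than 16 crew' holds; catch-reporting audit 979 days ago vs limit 730 → not met
9. EPIRB battery test 529 days ago vs limit 540 → met
Not met: 2, 3, 6, 8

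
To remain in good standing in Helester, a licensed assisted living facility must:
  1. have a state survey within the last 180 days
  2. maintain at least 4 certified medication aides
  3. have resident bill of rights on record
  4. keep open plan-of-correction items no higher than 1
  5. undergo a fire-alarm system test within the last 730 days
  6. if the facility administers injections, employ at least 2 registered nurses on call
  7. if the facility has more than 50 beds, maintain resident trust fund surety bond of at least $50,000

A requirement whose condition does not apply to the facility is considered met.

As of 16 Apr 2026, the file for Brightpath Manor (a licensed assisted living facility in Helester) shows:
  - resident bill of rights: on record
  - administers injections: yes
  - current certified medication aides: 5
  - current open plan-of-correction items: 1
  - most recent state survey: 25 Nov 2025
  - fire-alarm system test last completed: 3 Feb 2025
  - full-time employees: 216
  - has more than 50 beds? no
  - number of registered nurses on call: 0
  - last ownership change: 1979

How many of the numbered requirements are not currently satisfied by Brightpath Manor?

1. state survey 142 days ago vs limit 180 → met
2. certified medication aides 5 ≥ 4 → met
3. resident bill of rights present → met
4. open plan-of-correction items 1 ≤ 1 → met
5. fire-alarm system test 437 days ago vs limit 730 → met
6. condition 'administers injections' holds; registered nurses on call 0 < 2 → not met
7. condition 'has more than 50 beds' does not hold → requirement n/a → met
Not met: 1 of 7

1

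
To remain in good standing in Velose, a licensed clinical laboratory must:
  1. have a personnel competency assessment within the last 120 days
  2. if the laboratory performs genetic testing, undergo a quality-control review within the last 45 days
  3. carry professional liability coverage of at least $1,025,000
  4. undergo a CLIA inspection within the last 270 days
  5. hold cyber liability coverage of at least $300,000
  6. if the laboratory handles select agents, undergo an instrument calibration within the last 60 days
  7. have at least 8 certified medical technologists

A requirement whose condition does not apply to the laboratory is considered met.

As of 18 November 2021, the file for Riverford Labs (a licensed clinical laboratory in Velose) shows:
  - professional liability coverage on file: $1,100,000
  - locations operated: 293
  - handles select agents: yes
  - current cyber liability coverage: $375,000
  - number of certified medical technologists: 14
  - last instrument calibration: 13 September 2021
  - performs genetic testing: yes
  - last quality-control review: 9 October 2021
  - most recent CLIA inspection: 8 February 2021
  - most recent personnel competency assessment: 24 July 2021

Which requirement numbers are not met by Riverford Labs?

1. personnel competency assessment 117 days ago vs limit 120 → met
2. condition 'performs genetic testing' holds; quality-control review 40 days ago vs limit 45 → met
3. professional liability coverage $1,100,000 ≥ $1,025,000 → met
4. CLIA inspection 283 days ago vs limit 270 → not met
5. cyber liability coverage $375,000 ≥ $300,000 → met
6. condition 'handles select agents' holds; instrument calibration 66 days ago vs limit 60 → not met
7. certified medical technologists 14 ≥ 8 → met
Not met: 4, 6

4, 6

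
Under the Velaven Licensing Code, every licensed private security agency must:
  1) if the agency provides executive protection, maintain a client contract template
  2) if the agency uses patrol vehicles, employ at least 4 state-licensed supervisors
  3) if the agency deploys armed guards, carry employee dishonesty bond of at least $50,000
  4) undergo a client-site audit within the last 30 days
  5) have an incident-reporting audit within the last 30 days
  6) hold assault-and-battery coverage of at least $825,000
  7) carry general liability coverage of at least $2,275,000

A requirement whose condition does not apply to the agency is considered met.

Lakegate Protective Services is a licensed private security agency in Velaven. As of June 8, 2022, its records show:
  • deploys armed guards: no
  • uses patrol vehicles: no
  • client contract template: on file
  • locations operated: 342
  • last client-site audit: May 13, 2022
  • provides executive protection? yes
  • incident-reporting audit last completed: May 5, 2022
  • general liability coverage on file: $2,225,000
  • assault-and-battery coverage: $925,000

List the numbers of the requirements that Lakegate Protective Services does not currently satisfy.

1. condition 'provides executive protection' holds; client contract template present → met
2. condition 'uses patrol vehicles' does not hold → requirement n/a → met
3. condition 'deploys armed guards' does not hold → requirement n/a → met
4. client-site audit 26 days ago vs limit 30 → met
5. incident-reporting audit 34 days ago vs limit 30 → not met
6. assault-and-battery coverage $925,000 ≥ $825,000 → met
7. general liability coverage $2,225,000 < $2,275,000 → not met
Not met: 5, 7

5, 7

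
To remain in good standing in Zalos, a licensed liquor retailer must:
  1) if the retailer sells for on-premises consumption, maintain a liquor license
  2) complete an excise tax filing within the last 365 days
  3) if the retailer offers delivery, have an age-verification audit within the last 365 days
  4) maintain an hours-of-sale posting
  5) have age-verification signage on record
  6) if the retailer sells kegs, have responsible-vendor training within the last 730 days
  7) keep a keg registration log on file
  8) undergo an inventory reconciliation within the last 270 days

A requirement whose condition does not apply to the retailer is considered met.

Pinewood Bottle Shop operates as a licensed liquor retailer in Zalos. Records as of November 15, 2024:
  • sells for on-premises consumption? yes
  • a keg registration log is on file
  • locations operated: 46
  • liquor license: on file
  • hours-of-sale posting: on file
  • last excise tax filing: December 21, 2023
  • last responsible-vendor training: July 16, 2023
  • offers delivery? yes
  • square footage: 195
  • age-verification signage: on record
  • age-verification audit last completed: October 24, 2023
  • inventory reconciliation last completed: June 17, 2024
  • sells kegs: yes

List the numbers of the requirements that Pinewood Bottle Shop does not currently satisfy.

3

1. condition 'sells for on-premises consumption' holds; liquor license present → met
2. excise tax filing 330 days ago vs limit 365 → met
3. condition 'offers delivery' holds; age-verification audit 388 days ago vs limit 365 → not met
4. hours-of-sale posting present → met
5. age-verification signage present → met
6. condition 'sells kegs' holds; responsible-vendor training 488 days ago vs limit 730 → met
7. keg registration log present → met
8. inventory reconciliation 151 days ago vs limit 270 → met
Not met: 3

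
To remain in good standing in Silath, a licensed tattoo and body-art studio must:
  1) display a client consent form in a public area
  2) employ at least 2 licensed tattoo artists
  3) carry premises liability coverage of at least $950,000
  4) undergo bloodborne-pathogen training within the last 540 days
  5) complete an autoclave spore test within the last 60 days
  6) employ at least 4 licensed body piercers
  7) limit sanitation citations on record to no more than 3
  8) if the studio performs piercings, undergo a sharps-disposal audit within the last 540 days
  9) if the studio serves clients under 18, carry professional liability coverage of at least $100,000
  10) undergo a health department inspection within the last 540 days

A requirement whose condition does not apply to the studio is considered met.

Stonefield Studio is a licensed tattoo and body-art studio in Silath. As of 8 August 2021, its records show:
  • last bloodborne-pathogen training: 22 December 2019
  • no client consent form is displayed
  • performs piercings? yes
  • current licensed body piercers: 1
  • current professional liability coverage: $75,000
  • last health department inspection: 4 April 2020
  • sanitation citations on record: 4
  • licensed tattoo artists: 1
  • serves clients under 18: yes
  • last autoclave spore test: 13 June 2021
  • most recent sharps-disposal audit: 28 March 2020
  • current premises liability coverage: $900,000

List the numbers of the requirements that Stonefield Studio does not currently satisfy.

1, 2, 3, 4, 6, 7, 9

1. client consent form absent → not met
2. licensed tattoo artists 1 < 2 → not met
3. premises liability coverage $900,000 < $950,000 → not met
4. bloodborne-pathogen training 595 days ago vs limit 540 → not met
5. autoclave spore test 56 days ago vs limit 60 → met
6. licensed body piercers 1 < 4 → not met
7. sanitation citations on record 4 > 3 → not met
8. condition 'performs piercings' holds; sharps-disposal audit 498 days ago vs limit 540 → met
9. condition 'serves clients under 18' holds; professional liability coverage $75,000 < $100,000 → not met
10. health department inspection 491 days ago vs limit 540 → met
Not met: 1, 2, 3, 4, 6, 7, 9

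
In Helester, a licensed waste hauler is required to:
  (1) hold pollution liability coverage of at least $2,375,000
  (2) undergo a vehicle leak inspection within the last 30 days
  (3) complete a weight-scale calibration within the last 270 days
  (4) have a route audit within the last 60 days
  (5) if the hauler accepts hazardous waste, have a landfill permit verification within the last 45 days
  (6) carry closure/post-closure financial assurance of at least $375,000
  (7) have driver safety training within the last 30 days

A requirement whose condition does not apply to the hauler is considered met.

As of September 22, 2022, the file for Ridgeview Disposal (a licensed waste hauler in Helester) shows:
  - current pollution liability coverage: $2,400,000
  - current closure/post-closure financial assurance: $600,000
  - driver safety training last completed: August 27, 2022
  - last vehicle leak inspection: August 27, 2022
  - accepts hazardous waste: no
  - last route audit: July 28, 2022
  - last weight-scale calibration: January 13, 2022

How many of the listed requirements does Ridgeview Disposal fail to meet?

0

1. pollution liability coverage $2,400,000 ≥ $2,375,000 → met
2. vehicle leak inspection 26 days ago vs limit 30 → met
3. weight-scale calibration 252 days ago vs limit 270 → met
4. route audit 56 days ago vs limit 60 → met
5. condition 'accepts hazardous waste' does not hold → requirement n/a → met
6. closure/post-closure financial assurance $600,000 ≥ $375,000 → met
7. driver safety training 26 days ago vs limit 30 → met
Not met: 0 of 7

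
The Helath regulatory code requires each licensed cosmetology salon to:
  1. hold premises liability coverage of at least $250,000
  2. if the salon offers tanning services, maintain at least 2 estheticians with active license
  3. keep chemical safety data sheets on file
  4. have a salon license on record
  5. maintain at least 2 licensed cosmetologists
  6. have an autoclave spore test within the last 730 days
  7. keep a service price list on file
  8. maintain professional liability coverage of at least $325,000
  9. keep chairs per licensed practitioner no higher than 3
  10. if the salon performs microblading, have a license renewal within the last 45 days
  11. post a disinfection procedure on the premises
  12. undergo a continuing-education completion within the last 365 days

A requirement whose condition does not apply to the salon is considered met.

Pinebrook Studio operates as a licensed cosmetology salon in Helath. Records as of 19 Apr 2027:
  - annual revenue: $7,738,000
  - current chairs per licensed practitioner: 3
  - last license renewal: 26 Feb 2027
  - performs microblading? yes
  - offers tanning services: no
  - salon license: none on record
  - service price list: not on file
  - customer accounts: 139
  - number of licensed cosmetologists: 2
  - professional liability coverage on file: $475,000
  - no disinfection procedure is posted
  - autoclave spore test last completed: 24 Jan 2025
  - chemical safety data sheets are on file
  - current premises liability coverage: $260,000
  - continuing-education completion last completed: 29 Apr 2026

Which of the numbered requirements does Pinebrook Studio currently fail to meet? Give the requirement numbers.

1. premises liability coverage $260,000 ≥ $250,000 → met
2. condition 'offers tanning services' does not hold → requirement n/a → met
3. chemical safety data sheets present → met
4. salon license absent → not met
5. licensed cosmetologists 2 ≥ 2 → met
6. autoclave spore test 815 days ago vs limit 730 → not met
7. service price list absent → not met
8. professional liability coverage $475,000 ≥ $325,000 → met
9. chairs per licensed practitioner 3 ≤ 3 → met
10. condition 'performs microblading' holds; license renewal 52 days ago vs limit 45 → not met
11. disinfection procedure absent → not met
12. continuing-education completion 355 days ago vs limit 365 → met
Not met: 4, 6, 7, 10, 11

4, 6, 7, 10, 11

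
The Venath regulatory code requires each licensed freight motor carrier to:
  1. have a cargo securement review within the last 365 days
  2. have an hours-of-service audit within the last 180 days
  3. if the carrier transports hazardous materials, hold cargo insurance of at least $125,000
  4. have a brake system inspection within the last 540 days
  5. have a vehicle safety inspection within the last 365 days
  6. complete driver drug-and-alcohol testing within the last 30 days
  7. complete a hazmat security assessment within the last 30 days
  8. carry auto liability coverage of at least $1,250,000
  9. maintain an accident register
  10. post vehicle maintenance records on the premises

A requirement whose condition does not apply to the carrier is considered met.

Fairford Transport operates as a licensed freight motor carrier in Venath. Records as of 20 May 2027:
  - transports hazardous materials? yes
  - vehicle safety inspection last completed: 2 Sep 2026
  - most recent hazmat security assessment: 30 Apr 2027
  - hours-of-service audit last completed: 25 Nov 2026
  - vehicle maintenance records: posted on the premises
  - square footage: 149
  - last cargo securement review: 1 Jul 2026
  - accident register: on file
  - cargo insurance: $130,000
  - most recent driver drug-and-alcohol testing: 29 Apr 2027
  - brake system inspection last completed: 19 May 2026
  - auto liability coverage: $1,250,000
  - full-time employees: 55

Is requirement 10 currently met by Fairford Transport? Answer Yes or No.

Yes

10. vehicle maintenance records present → met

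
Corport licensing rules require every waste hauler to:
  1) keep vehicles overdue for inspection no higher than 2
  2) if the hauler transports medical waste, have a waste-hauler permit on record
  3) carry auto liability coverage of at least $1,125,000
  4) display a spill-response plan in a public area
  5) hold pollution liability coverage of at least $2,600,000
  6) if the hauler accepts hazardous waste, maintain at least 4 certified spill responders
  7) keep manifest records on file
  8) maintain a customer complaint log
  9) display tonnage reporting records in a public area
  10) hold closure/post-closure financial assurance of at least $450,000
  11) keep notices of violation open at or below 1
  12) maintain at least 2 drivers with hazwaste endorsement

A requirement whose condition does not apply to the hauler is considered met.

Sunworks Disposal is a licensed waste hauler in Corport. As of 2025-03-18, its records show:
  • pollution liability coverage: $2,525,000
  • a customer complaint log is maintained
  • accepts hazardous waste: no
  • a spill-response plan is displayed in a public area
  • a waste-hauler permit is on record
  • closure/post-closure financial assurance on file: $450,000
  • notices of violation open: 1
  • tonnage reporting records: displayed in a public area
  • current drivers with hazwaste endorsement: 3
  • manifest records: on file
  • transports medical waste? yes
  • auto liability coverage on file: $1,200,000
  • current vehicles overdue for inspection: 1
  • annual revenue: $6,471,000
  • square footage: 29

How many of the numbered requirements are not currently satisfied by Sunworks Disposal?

1. vehicles overdue for inspection 1 ≤ 2 → met
2. condition 'transports medical waste' holds; waste-hauler permit present → met
3. auto liability coverage $1,200,000 ≥ $1,125,000 → met
4. spill-response plan present → met
5. pollution liability coverage $2,525,000 < $2,600,000 → not met
6. condition 'accepts hazardous waste' does not hold → requirement n/a → met
7. manifest records present → met
8. customer complaint log present → met
9. tonnage reporting records present → met
10. closure/post-closure financial assurance $450,000 ≥ $450,000 → met
11. notices of violation open 1 ≤ 1 → met
12. drivers with hazwaste endorsement 3 ≥ 2 → met
Not met: 1 of 12

1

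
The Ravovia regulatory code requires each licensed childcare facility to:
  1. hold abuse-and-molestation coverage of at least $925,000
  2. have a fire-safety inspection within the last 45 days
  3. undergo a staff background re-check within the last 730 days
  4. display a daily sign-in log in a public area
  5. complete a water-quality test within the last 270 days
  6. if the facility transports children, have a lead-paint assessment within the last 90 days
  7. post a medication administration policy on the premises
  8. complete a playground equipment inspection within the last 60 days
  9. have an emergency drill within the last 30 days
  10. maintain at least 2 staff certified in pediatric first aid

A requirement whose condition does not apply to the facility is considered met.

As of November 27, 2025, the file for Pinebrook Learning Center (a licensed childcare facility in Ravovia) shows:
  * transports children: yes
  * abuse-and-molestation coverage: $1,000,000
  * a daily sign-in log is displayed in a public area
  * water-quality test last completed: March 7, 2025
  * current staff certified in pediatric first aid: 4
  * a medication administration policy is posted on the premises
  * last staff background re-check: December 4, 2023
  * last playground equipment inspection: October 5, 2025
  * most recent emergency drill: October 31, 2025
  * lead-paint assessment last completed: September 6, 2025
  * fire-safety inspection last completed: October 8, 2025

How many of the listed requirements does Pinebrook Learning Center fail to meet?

1. abuse-and-molestation coverage $1,000,000 ≥ $925,000 → met
2. fire-safety inspection 50 days ago vs limit 45 → not met
3. staff background re-check 724 days ago vs limit 730 → met
4. daily sign-in log present → met
5. water-quality test 265 days ago vs limit 270 → met
6. condition 'transports children' holds; lead-paint assessment 82 days ago vs limit 90 → met
7. medication administration policy present → met
8. playground equipment inspection 53 days ago vs limit 60 → met
9. emergency drill 27 days ago vs limit 30 → met
10. staff certified in pediatric first aid 4 ≥ 2 → met
Not met: 1 of 10

1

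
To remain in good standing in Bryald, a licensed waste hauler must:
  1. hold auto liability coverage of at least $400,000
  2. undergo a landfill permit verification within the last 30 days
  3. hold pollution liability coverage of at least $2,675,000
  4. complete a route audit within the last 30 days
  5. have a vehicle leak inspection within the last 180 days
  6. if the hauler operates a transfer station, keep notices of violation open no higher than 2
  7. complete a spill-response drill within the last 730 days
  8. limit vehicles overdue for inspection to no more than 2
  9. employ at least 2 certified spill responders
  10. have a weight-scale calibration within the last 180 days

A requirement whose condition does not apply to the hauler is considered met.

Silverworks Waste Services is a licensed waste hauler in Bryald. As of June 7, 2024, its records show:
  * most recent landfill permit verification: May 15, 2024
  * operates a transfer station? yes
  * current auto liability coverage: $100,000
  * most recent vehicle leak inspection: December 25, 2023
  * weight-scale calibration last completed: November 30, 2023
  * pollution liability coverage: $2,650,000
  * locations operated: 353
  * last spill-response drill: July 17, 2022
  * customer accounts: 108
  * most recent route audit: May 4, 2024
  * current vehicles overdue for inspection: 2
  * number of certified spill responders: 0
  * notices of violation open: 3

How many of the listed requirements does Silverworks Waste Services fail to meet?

6

1. auto liability coverage $100,000 < $400,000 → not met
2. landfill permit verification 23 days ago vs limit 30 → met
3. pollution liability coverage $2,650,000 < $2,675,000 → not met
4. route audit 34 days ago vs limit 30 → not met
5. vehicle leak inspection 165 days ago vs limit 180 → met
6. condition 'operates a transfer station' holds; notices of violation open 3 > 2 → not met
7. spill-response drill 691 days ago vs limit 730 → met
8. vehicles overdue for inspection 2 ≤ 2 → met
9. certified spill responders 0 < 2 → not met
10. weight-scale calibration 190 days ago vs limit 180 → not met
Not met: 6 of 10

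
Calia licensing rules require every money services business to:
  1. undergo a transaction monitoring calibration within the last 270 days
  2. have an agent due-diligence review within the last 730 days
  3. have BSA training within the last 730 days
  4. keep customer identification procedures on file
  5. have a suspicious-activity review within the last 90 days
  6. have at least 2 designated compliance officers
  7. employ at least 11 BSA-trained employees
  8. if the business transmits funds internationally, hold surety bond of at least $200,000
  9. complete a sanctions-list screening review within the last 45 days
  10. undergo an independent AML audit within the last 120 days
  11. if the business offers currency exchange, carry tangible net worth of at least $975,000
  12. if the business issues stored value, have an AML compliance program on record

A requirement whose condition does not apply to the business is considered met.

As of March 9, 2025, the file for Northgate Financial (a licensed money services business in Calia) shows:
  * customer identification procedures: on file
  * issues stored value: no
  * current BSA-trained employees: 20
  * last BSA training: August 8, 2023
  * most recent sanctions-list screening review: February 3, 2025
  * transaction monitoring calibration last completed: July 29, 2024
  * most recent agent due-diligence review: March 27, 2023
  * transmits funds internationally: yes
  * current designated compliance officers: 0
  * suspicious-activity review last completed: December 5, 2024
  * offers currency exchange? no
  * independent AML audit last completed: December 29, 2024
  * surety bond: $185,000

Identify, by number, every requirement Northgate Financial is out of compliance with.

1. transaction monitoring calibration 223 days ago vs limit 270 → met
2. agent due-diligence review 713 days ago vs limit 730 → met
3. BSA training 579 days ago vs limit 730 → met
4. customer identification procedures present → met
5. suspicious-activity review 94 days ago vs limit 90 → not met
6. designated compliance officers 0 < 2 → not met
7. BSA-trained employees 20 ≥ 11 → met
8. condition 'transmits funds internationally' holds; surety bond $185,000 < $200,000 → not met
9. sanctions-list screening review 34 days ago vs limit 45 → met
10. independent AML audit 70 days ago vs limit 120 → met
11. condition 'offers currency exchange' does not hold → requirement n/a → met
12. condition 'issues stored value' does not hold → requirement n/a → met
Not met: 5, 6, 8

5, 6, 8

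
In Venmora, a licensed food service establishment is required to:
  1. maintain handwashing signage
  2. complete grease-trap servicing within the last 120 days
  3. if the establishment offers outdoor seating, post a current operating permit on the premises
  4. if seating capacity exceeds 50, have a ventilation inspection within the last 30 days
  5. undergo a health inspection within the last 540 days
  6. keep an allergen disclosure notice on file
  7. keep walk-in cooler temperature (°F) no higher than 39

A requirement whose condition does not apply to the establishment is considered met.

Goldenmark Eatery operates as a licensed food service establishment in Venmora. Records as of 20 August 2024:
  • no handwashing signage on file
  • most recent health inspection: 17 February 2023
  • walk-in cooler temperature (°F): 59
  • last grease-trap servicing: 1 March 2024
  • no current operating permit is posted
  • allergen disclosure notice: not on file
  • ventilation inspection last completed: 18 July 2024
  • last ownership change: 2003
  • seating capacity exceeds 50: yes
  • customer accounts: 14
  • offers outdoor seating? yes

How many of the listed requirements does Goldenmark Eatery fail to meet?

1. handwashing signage absent → not met
2. grease-trap servicing 172 days ago vs limit 120 → not met
3. condition 'offers outdoor seating' holds; current operating permit absent → not met
4. condition 'seating capacity exceeds 50' holds; ventilation inspection 33 days ago vs limit 30 → not met
5. health inspection 550 days ago vs limit 540 → not met
6. allergen disclosure notice absent → not met
7. walk-in cooler temperature (°F) 59 > 39 → not met
Not met: 7 of 7

7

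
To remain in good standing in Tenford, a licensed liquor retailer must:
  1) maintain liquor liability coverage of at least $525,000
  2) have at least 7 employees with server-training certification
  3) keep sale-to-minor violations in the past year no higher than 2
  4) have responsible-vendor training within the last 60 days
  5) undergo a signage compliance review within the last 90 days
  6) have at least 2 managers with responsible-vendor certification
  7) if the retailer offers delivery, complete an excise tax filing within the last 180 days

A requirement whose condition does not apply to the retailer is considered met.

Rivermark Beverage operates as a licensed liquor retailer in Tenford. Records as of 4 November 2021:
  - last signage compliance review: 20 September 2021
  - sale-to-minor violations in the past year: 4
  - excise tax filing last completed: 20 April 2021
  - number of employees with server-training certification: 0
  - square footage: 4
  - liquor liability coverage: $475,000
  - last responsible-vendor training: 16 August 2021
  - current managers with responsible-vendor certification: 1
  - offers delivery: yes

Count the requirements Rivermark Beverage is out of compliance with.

6

1. liquor liability coverage $475,000 < $525,000 → not met
2. employees with server-training certification 0 < 7 → not met
3. sale-to-minor violations in the past year 4 > 2 → not met
4. responsible-vendor training 80 days ago vs limit 60 → not met
5. signage compliance review 45 days ago vs limit 90 → met
6. managers with responsible-vendor certification 1 < 2 → not met
7. condition 'offers delivery' holds; excise tax filing 198 days ago vs limit 180 → not met
Not met: 6 of 7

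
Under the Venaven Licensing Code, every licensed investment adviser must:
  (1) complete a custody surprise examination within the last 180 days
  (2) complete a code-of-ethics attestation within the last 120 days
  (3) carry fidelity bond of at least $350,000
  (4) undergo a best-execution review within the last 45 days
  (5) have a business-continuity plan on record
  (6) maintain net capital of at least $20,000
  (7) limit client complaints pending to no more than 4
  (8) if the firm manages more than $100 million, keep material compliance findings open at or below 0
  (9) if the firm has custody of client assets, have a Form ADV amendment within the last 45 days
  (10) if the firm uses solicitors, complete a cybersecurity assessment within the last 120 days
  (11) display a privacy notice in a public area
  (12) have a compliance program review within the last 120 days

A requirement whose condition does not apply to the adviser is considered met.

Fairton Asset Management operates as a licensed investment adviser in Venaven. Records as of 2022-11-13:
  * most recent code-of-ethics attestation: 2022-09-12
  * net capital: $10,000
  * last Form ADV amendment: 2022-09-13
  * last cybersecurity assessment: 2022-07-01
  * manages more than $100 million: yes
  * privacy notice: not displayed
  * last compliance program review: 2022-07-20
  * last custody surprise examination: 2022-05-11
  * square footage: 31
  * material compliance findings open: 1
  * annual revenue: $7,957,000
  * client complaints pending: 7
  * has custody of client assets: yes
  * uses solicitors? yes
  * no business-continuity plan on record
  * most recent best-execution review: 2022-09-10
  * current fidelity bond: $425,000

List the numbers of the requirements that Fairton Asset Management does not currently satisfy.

1. custody surprise examination 186 days ago vs limit 180 → not met
2. code-of-ethics attestation 62 days ago vs limit 120 → met
3. fidelity bond $425,000 ≥ $350,000 → met
4. best-execution review 64 days ago vs limit 45 → not met
5. business-continuity plan absent → not met
6. net capital $10,000 < $20,000 → not met
7. client complaints pending 7 > 4 → not met
8. condition 'manages more than $100 million' holds; material compliance findings open 1 > 0 → not met
9. condition 'has custody of client assets' holds; Form ADV amendment 61 days ago vs limit 45 → not met
10. condition 'uses solicitors' holds; cybersecurity assessment 135 days ago vs limit 120 → not met
11. privacy notice absent → not met
12. compliance program review 116 days ago vs limit 120 → met
Not met: 1, 4, 5, 6, 7, 8, 9, 10, 11

1, 4, 5, 6, 7, 8, 9, 10, 11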